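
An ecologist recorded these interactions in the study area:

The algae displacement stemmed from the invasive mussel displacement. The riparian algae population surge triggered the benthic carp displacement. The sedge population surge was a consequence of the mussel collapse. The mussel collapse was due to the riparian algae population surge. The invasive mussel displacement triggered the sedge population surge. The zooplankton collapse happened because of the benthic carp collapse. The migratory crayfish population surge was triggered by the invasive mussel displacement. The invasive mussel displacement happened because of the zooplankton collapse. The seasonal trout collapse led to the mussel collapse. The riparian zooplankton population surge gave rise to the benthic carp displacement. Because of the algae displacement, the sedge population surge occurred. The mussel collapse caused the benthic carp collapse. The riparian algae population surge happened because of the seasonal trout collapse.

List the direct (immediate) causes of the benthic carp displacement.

Upstream contributors include the seasonal trout collapse, but only the riparian algae population surge, the riparian zooplankton population surge feed directly into the benthic carp displacement.

the riparian algae population surge, the riparian zooplankton population surge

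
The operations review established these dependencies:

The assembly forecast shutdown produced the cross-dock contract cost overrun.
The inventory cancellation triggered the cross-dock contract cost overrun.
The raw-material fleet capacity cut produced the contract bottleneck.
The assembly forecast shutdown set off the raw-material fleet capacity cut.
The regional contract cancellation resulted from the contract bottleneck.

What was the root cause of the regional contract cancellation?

Tracing upstream from the regional contract cancellation: the regional contract cancellation ← the contract bottleneck ← the raw-material fleet capacity cut ← the assembly forecast shutdown.
The assembly forecast shutdown has no stated cause, so it is the root.

the assembly forecast shutdown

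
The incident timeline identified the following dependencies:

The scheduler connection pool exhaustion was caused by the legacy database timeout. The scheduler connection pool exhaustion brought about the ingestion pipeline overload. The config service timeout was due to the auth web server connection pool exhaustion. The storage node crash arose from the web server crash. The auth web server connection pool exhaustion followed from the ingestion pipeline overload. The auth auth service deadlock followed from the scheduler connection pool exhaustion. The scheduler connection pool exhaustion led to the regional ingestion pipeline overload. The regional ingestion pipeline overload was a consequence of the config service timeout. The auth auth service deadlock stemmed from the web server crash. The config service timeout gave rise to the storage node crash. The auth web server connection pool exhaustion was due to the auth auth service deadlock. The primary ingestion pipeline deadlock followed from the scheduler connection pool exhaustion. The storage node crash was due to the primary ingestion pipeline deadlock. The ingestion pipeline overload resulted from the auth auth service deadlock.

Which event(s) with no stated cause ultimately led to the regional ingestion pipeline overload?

Tracing upstream from the regional ingestion pipeline overload: the regional ingestion pipeline overload ← the config service timeout ← the auth web server connection pool exhaustion ← the auth auth service deadlock ← the web server crash.
A separate upstream branch: the regional ingestion pipeline overload ← the scheduler connection pool exhaustion ← the legacy database timeout.
Each of those chain origins has no stated cause.

the legacy database timeout, the web server crash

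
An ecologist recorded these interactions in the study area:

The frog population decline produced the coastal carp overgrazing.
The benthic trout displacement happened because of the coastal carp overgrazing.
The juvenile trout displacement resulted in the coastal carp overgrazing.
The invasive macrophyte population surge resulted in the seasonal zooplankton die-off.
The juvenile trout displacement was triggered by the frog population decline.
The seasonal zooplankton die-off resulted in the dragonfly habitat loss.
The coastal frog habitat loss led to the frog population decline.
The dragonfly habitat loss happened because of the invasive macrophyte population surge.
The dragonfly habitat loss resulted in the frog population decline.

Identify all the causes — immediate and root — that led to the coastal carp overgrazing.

Immediate causes of the coastal carp overgrazing: the frog population decline, the juvenile trout displacement.
Further upstream: the invasive macrophyte population surge, the seasonal zooplankton die-off, the dragonfly habitat loss, the coastal frog habitat loss.

the coastal frog habitat loss, the dragonfly habitat loss, the frog population decline, the invasive macrophyte population surge, the juvenile trout displacement, the seasonal zooplankton die-off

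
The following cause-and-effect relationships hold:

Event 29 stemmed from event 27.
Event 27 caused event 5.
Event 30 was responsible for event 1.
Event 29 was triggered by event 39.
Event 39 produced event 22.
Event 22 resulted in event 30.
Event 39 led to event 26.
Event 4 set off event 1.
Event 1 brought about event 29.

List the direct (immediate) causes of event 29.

event 1, event 27, event 39

Upstream contributors include event 4, event 22, event 30, but only event 1, event 27, event 39 feed directly into event 29.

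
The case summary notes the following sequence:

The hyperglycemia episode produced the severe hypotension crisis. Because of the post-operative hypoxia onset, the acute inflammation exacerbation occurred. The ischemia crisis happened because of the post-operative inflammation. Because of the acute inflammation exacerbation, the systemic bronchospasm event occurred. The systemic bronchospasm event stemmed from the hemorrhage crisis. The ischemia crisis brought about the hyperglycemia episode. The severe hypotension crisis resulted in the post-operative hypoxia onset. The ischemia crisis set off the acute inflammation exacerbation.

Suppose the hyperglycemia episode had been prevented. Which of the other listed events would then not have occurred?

Downstream of the hyperglycemia episode: the severe hypotension crisis, the post-operative hypoxia onset, the acute inflammation exacerbation, the systemic bronchospasm event.
Of those, still caused via another path: the acute inflammation exacerbation, the systemic bronchospasm event.
The remainder have no surviving cause.

the post-operative hypoxia onset, the severe hypotension crisis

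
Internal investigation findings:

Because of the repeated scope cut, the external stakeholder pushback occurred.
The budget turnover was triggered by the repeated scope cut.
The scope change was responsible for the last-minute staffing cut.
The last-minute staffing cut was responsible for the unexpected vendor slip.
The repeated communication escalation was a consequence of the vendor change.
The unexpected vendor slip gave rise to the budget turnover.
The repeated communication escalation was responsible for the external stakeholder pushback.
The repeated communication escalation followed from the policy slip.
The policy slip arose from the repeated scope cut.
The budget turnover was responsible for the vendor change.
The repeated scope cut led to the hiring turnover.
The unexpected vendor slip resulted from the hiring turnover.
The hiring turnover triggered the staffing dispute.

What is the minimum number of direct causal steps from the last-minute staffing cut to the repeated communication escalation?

4

Shortest chain: the last-minute staffing cut → the unexpected vendor slip → the budget turnover → the vendor change → the repeated communication escalation.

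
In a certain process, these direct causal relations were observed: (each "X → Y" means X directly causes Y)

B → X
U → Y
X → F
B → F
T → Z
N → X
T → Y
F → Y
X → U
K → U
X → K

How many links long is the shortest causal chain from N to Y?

Shortest chain: N → X → U → Y.

3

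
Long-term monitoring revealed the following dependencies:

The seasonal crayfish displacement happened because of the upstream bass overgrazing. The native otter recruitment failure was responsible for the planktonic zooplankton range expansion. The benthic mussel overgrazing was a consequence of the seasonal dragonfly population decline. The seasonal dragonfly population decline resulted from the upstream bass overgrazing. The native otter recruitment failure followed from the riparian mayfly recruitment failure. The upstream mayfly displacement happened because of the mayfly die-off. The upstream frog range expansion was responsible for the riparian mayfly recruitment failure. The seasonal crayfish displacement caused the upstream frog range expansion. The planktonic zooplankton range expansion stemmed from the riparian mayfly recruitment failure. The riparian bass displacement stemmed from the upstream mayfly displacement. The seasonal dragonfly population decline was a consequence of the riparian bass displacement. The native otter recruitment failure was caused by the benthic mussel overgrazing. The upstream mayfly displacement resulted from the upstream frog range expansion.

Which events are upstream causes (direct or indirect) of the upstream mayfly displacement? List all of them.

the mayfly die-off, the seasonal crayfish displacement, the upstream bass overgrazing, the upstream frog range expansion

Immediate causes of the upstream mayfly displacement: the upstream frog range expansion, the mayfly die-off.
Further upstream: the upstream bass overgrazing, the seasonal crayfish displacement.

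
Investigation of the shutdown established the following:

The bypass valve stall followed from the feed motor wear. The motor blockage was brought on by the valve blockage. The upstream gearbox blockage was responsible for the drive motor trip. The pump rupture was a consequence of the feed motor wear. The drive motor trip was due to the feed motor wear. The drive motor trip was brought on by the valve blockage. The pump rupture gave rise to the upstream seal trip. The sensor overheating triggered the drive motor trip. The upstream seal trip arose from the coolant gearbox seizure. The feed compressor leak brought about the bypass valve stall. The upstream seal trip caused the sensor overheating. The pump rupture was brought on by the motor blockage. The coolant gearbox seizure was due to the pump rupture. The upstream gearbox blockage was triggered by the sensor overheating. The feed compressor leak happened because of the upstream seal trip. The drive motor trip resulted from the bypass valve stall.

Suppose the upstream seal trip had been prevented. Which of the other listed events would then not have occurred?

Downstream of the upstream seal trip: the feed compressor leak, the sensor overheating, the upstream gearbox blockage, the bypass valve stall, the drive motor trip.
Of those, still caused via another path: the bypass valve stall, the drive motor trip.
The remainder have no surviving cause.

the feed compressor leak, the sensor overheating, the upstream gearbox blockage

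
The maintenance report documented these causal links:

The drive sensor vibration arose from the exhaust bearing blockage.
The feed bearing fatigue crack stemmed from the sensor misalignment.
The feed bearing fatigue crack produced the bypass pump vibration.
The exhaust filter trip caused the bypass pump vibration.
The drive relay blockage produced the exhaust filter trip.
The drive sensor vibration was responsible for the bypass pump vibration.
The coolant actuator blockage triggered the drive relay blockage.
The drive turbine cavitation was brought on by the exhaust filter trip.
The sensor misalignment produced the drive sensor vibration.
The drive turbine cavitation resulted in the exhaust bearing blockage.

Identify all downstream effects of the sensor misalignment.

Direct effects: the drive sensor vibration, the feed bearing fatigue crack.
2 steps out: the bypass pump vibration.
Not reachable from it: the coolant actuator blockage, the drive relay blockage, the exhaust filter trip, the drive turbine cavitation, the exhaust bearing blockage.

the bypass pump vibration, the drive sensor vibration, the feed bearing fatigue crack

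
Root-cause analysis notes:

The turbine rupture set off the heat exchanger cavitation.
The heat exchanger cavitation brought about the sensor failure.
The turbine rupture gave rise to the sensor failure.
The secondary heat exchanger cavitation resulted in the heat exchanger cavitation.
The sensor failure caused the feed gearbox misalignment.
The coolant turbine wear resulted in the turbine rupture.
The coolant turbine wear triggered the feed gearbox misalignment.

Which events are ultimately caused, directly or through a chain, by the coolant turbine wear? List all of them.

the feed gearbox misalignment, the heat exchanger cavitation, the sensor failure, the turbine rupture

Direct effects: the turbine rupture, the feed gearbox misalignment.
2 steps out: the heat exchanger cavitation, the sensor failure.
Not reachable from it: the secondary heat exchanger cavitation.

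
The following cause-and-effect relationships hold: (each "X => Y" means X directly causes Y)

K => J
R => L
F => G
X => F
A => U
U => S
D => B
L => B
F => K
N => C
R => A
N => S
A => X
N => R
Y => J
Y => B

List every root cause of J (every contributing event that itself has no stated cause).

N, Y

Tracing upstream from J: J ← K ← F ← X ← A ← R ← N.
A separate upstream branch: J ← Y.
Each of those chain origins has no stated cause.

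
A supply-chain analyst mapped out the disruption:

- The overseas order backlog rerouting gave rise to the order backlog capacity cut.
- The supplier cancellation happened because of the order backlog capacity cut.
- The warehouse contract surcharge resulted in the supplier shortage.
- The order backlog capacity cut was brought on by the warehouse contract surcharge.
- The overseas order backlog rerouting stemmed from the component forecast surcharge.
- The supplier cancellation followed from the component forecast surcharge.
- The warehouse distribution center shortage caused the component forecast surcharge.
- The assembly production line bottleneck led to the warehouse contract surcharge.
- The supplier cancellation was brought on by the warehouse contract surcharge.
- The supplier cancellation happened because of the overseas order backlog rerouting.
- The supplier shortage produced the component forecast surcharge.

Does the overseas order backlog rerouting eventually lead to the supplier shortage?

The overseas order backlog rerouting leads to the order backlog capacity cut, the supplier cancellation; the supplier shortage is not among them.

No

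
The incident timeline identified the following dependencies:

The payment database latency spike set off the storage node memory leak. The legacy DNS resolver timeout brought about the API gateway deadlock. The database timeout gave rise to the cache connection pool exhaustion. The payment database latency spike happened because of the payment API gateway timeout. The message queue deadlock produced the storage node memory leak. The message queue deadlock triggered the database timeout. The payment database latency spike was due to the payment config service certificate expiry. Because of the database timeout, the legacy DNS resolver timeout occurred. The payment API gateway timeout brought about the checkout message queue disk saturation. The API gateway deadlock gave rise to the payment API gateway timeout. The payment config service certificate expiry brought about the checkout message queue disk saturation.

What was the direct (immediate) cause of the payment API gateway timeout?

Upstream contributors include the message queue deadlock, the database timeout, the legacy DNS resolver timeout, but only the API gateway deadlock feeds directly into the payment API gateway timeout.

the API gateway deadlock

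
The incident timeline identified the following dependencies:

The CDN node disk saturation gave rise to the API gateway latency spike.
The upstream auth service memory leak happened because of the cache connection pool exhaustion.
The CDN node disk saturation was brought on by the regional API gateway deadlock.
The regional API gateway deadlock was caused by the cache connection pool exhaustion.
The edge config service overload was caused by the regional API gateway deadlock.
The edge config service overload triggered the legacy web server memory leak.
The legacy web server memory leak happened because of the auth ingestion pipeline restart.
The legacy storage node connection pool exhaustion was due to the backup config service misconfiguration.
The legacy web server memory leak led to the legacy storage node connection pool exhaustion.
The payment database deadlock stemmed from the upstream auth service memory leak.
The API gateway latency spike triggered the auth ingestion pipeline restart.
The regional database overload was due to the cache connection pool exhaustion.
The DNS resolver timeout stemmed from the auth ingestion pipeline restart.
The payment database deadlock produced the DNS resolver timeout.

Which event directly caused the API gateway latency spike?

Upstream contributors include the cache connection pool exhaustion, the regional API gateway deadlock, but only the CDN node disk saturation feeds directly into the API gateway latency spike.

the CDN node disk saturation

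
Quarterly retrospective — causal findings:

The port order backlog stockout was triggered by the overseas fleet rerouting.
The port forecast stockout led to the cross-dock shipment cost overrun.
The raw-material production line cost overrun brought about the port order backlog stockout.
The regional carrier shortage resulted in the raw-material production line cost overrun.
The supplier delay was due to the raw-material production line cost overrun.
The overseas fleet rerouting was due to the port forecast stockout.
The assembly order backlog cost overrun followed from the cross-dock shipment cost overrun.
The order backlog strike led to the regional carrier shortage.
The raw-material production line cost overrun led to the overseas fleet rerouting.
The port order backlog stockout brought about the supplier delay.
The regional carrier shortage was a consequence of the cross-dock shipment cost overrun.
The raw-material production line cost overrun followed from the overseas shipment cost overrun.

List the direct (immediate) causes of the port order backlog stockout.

Upstream contributors include the overseas shipment cost overrun, the order backlog strike, the port forecast stockout, the cross-dock shipment cost overrun, the regional carrier shortage, but only the overseas fleet rerouting, the raw-material production line cost overrun feed directly into the port order backlog stockout.

the overseas fleet rerouting, the raw-material production line cost overrun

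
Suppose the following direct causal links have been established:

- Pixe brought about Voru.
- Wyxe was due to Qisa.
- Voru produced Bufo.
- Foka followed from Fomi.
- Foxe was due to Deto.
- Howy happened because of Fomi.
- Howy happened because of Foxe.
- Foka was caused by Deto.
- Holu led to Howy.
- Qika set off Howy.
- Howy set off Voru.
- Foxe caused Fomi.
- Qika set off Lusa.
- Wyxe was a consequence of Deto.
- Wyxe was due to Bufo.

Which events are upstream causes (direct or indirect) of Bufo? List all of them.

Deto, Fomi, Foxe, Holu, Howy, Pixe, Qika, Voru

Immediate cause of Bufo: Voru.
Further upstream: Qika, Deto, Pixe, Foxe, Fomi, Holu, Howy.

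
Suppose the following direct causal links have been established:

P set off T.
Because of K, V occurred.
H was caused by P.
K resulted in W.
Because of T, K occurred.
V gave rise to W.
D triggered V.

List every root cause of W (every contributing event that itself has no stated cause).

D, P

Tracing upstream from W: W ← K ← T ← P.
A separate upstream branch: W ← V ← D.
Each of those chain origins has no stated cause.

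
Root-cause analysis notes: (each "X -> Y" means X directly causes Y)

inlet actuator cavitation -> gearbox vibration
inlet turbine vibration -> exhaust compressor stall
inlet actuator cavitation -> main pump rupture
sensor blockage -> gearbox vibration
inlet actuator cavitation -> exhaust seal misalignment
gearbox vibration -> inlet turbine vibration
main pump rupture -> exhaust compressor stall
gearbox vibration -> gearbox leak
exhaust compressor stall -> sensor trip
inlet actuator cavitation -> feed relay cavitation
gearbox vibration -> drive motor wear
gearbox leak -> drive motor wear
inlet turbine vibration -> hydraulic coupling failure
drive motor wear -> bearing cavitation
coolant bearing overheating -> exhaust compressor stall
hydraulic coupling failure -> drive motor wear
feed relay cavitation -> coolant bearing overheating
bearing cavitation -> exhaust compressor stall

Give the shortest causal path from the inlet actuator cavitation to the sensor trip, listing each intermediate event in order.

the inlet actuator cavitation → the main pump rupture
the main pump rupture → the exhaust compressor stall
the exhaust compressor stall → the sensor trip
Length: 3 steps.

the inlet actuator cavitation → the main pump rupture → the exhaust compressor stall → the sensor trip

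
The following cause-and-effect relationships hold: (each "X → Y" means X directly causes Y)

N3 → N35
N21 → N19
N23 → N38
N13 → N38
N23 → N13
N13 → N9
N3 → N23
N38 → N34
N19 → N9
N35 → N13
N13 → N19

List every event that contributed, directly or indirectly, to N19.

Immediate causes of N19: N13, N21.
Further upstream: N3, N35, N23.

N13, N21, N23, N3, N35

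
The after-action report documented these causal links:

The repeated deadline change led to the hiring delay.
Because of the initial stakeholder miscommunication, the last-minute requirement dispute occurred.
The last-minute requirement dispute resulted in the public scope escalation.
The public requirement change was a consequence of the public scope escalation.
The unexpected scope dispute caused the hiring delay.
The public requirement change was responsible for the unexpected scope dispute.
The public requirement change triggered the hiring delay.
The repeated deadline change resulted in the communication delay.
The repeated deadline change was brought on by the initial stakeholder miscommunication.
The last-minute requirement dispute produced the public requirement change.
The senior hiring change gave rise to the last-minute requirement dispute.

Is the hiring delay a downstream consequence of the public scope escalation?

Yes

There is a causal chain: the public scope escalation → the public requirement change → the hiring delay.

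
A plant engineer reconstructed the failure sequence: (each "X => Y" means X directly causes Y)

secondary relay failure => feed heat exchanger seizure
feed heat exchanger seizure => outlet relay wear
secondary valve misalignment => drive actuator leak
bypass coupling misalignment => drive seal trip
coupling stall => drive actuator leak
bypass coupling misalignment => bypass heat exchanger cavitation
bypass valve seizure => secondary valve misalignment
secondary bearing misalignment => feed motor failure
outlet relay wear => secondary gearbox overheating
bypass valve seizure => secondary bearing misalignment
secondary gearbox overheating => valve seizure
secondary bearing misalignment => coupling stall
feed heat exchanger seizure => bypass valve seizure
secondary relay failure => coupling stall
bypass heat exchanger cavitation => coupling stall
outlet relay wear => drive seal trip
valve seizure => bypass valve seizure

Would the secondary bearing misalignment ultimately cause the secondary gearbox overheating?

The secondary bearing misalignment leads to the coupling stall, the feed motor failure, the drive actuator leak; the secondary gearbox overheating is not among them.

No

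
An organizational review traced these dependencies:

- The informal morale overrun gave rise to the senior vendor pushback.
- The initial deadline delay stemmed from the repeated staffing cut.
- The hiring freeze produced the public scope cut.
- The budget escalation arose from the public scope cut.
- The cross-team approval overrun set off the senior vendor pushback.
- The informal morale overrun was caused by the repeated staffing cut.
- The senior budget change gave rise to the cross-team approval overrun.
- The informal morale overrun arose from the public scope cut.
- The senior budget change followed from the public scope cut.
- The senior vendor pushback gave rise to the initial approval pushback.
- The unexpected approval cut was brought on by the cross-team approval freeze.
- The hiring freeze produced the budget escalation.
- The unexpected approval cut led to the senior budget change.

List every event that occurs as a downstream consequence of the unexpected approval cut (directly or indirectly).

the cross-team approval overrun, the initial approval pushback, the senior budget change, the senior vendor pushback

Direct effects: the senior budget change.
2 steps out: the cross-team approval overrun.
3 steps out: the senior vendor pushback.
4 steps out: the initial approval pushback.
Not reachable from it: the hiring freeze, the repeated staffing cut, the cross-team approval freeze, the public scope cut, the initial deadline delay, the budget escalation, the informal morale overrun.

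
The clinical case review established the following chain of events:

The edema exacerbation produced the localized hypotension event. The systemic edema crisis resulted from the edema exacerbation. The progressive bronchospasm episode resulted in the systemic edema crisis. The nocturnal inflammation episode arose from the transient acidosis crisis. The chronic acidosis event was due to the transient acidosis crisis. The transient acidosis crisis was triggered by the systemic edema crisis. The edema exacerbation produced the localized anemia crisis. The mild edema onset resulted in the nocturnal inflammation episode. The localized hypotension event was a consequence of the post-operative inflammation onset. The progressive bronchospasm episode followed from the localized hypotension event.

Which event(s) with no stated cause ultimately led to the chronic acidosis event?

Tracing upstream from the chronic acidosis event: the chronic acidosis event ← the transient acidosis crisis ← the systemic edema crisis ← the edema exacerbation.
A separate upstream branch: the chronic acidosis event ← the transient acidosis crisis ← the systemic edema crisis ← the progressive bronchospasm episode ← the localized hypotension event ← the post-operative inflammation onset.
Each of those chain origins has no stated cause.

the edema exacerbation, the post-operative inflammation onset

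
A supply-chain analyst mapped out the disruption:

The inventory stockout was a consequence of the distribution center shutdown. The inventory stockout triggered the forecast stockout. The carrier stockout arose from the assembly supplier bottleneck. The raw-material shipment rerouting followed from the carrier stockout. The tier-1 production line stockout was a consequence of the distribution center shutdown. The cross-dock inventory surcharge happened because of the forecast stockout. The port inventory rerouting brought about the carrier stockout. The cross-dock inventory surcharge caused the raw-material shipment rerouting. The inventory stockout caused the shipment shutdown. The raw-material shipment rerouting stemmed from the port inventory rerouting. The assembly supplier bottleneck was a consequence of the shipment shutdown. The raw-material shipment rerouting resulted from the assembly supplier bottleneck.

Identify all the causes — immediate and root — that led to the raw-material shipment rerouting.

the assembly supplier bottleneck, the carrier stockout, the cross-dock inventory surcharge, the distribution center shutdown, the forecast stockout, the inventory stockout, the port inventory rerouting, the shipment shutdown

Immediate causes of the raw-material shipment rerouting: the cross-dock inventory surcharge, the port inventory rerouting, the assembly supplier bottleneck, the carrier stockout.
Further upstream: the distribution center shutdown, the inventory stockout, the forecast stockout, the shipment shutdown.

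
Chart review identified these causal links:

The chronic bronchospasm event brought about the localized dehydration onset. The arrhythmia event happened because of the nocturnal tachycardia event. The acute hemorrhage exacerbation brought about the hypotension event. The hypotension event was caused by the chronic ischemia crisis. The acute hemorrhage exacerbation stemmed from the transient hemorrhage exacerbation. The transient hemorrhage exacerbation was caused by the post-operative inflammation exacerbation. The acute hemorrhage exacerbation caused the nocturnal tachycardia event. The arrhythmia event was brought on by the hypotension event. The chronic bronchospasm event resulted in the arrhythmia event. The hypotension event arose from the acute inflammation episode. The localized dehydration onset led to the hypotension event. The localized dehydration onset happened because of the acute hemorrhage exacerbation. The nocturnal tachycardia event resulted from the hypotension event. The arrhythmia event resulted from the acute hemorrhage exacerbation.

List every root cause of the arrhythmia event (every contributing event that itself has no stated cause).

Tracing upstream from the arrhythmia event: the arrhythmia event ← the hypotension event ← the chronic ischemia crisis.
A separate upstream branch: the arrhythmia event ← the acute hemorrhage exacerbation ← the transient hemorrhage exacerbation ← the post-operative inflammation exacerbation.
A separate upstream branch: the arrhythmia event ← the hypotension event ← the acute inflammation episode.
A separate upstream branch: the arrhythmia event ← the chronic bronchospasm event.
Each of those chain origins has no stated cause.

the acute inflammation episode, the chronic bronchospasm event, the chronic ischemia crisis, the post-operative inflammation exacerbation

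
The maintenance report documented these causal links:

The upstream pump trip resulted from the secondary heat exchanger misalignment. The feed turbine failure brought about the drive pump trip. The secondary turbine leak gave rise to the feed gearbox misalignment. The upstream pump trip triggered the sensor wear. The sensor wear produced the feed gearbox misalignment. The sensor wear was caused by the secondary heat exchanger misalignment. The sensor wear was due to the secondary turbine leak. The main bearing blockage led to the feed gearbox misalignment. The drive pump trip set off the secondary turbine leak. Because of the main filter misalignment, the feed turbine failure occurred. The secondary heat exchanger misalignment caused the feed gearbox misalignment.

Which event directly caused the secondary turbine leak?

the drive pump trip

Upstream contributors include the main filter misalignment, the feed turbine failure, but only the drive pump trip feeds directly into the secondary turbine leak.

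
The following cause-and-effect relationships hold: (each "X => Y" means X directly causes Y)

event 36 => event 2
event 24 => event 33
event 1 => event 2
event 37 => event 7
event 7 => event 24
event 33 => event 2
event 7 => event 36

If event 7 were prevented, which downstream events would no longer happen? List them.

event 24, event 33, event 36

Downstream of event 7: event 36, event 24, event 33, event 2.
Of those, still caused via another path: event 2.
The remainder have no surviving cause.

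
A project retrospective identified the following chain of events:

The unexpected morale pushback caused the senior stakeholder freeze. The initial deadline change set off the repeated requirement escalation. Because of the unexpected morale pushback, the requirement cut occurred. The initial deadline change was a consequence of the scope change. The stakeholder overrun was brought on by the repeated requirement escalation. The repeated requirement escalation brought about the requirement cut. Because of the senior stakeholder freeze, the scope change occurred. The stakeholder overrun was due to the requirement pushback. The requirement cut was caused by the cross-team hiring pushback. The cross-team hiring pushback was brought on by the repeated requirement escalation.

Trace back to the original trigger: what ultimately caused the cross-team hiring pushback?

the unexpected morale pushback

Tracing upstream from the cross-team hiring pushback: the cross-team hiring pushback ← the repeated requirement escalation ← the initial deadline change ← the scope change ← the senior stakeholder freeze ← the unexpected morale pushback.
The unexpected morale pushback has no stated cause, so it is the root.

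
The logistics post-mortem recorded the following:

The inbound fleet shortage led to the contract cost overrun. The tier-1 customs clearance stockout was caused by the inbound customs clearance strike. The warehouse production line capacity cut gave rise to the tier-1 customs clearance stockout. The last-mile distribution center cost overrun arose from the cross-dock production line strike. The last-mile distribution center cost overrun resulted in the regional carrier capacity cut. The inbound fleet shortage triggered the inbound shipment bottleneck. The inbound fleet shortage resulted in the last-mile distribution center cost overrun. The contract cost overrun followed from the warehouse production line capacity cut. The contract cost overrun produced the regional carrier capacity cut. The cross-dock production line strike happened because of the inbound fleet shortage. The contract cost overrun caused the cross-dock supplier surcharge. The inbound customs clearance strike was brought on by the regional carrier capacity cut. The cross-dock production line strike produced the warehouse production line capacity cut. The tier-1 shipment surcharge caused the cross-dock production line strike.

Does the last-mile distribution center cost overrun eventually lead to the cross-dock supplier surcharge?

No

The last-mile distribution center cost overrun leads to the regional carrier capacity cut, the inbound customs clearance strike, the tier-1 customs clearance stockout; the cross-dock supplier surcharge is not among them.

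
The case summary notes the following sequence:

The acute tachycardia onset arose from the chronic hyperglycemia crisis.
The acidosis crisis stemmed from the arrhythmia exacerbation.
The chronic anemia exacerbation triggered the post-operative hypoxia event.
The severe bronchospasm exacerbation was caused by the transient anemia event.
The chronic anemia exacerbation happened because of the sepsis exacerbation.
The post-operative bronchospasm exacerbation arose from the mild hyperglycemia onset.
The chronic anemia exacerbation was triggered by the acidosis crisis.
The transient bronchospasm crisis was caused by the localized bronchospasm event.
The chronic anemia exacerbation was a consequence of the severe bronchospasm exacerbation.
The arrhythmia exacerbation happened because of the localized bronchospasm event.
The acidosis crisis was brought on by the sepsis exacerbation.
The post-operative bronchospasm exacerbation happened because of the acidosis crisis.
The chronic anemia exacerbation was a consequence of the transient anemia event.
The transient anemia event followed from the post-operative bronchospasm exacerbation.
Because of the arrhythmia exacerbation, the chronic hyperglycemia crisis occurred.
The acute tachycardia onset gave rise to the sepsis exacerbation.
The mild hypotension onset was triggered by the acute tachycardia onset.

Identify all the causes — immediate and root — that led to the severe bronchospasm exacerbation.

the acidosis crisis, the acute tachycardia onset, the arrhythmia exacerbation, the chronic hyperglycemia crisis, the localized bronchospasm event, the mild hyperglycemia onset, the post-operative bronchospasm exacerbation, the sepsis exacerbation, the transient anemia event

Immediate cause of the severe bronchospasm exacerbation: the transient anemia event.
Further upstream: the localized bronchospasm event, the arrhythmia exacerbation, the chronic hyperglycemia crisis, the acute tachycardia onset, the sepsis exacerbation, the acidosis crisis, the mild hyperglycemia onset, the post-operative bronchospasm exacerbation.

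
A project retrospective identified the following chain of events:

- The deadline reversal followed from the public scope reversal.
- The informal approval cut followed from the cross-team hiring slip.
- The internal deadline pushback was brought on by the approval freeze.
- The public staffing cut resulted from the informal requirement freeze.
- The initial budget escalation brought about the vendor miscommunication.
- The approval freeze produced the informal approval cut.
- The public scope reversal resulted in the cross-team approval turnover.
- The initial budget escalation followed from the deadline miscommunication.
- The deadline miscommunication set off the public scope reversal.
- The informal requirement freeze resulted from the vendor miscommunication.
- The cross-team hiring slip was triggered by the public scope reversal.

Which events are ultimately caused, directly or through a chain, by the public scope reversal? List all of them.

Direct effects: the deadline reversal, the cross-team approval turnover, the cross-team hiring slip.
2 steps out: the informal approval cut.
Not reachable from it: the deadline miscommunication, the initial budget escalation, the vendor miscommunication, the approval freeze, the informal requirement freeze, the public staffing cut, the internal deadline pushback.

the cross-team approval turnover, the cross-team hiring slip, the deadline reversal, the informal approval cut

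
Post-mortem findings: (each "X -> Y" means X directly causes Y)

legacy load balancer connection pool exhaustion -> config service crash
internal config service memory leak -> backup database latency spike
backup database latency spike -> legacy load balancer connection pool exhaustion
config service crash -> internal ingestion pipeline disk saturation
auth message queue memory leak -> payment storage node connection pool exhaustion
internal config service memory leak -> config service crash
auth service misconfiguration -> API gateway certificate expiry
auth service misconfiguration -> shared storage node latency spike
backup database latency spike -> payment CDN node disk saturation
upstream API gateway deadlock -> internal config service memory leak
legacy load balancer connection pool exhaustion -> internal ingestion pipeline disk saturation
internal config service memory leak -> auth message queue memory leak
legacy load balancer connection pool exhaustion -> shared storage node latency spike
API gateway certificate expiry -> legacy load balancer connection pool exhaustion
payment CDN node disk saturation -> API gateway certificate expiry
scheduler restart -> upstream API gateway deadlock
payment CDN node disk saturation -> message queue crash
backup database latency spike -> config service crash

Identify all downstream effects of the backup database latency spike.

the API gateway certificate expiry, the config service crash, the internal ingestion pipeline disk saturation, the legacy load balancer connection pool exhaustion, the message queue crash, the payment CDN node disk saturation, the shared storage node latency spike

Direct effects: the payment CDN node disk saturation, the legacy load balancer connection pool exhaustion, the config service crash.
2 steps out: the API gateway certificate expiry, the shared storage node latency spike, the message queue crash, the internal ingestion pipeline disk saturation.
Not reachable from it: the scheduler restart, the upstream API gateway deadlock, the internal config service memory leak, the auth message queue memory leak, the auth service misconfiguration, the payment storage node connection pool exhaustion.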